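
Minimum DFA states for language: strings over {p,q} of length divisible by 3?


Track length mod 3: states 0..2, accept at 0
Minimal DFA: 3 states


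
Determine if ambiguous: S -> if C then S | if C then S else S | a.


dangling else: 'if C then if C then a else a' parses two ways
Ambiguous


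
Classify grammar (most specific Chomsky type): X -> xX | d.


Right-linear: every RHS is a terminal or a terminal followed by one nonterminal
Classification: Type 3 (Regular)


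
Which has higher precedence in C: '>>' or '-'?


'-' is additive (level 9); '>>' is shift (level 8)
Higher level binds tighter
'-' has higher precedence than '>>'


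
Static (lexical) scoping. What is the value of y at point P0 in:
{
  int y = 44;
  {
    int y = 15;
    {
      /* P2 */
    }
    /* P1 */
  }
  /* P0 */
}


y declared in the same block as P0
y = 44


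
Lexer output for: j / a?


Scan left to right, longest-match per lexeme
Tokens: ID(j), OP(/), ID(a)


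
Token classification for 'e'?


Pattern: letter/underscore followed by alphanumerics, not a keyword
Type: IDENTIFIER


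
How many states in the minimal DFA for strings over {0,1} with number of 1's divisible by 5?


Track (count of 1) mod 5: states 0..4, accept at 0
Minimal DFA: 5 states


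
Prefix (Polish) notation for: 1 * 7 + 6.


left-to-right (same/higher precedence on left): tree is (+ (* 1 7) 6)
Prefix: + * 1 7 6


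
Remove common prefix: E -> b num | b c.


Common prefix: 'b'
Factored: E -> b E', E' -> num | c


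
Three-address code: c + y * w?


Break into single-operator statements:
t1 = y * w
t2 = c + t1


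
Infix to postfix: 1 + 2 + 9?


Left to right (same or higher precedence on left)
Postfix: 1 2 + 9 +


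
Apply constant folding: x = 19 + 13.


19 + 13 = 32 at compile time
Optimized: x = 32


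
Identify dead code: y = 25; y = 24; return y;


first assignment to y is overwritten before any read
Dead: 'y = 25'


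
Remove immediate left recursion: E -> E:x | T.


Left-recursive alternatives: E:x; non-recursive: T
Introduce E': E -> TE', E' -> :xE' | ε


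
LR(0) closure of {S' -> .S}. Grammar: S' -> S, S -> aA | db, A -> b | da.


Start: S' -> .S
For each item with dot before a nonterminal B, add B -> .γ for every B-production
Closure: [S' -> .S, S -> .aA, S -> .db]


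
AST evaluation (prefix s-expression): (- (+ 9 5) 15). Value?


Evaluate inner: (+ 9 5) = 14
Evaluate root: (- 14 15) = -1
Result: -1


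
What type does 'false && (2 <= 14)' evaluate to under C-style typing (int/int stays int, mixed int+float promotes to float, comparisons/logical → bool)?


Operand types: bool && bool
Rule: logical operators take bool operands and yield bool
Result type: bool


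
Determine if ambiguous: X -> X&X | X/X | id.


'id&id/id' has two parse trees (no precedence encoded between & and /)
Ambiguous


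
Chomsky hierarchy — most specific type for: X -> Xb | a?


Left-linear: every RHS is a terminal or one nonterminal followed by a terminal
Classification: Type 3 (Regular)


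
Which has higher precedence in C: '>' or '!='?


'>' is relational (level 7); '!=' is equality (level 6)
Higher level binds tighter
'>' has higher precedence than '!='


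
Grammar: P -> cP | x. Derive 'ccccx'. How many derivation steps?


Derivation: P => cP => ccP => cccP => ccccP => ccccx
Steps: 5


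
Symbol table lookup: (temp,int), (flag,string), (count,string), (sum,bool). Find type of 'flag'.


Lookup 'flag' → type string


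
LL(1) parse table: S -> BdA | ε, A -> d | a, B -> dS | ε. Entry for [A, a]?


For [A, a]: 'a' ∈ FIRST(a)
Entry: A -> a


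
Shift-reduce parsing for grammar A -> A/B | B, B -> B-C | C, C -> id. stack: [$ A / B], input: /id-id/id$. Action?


handle 'A/B' on top; lookahead ∈ FOLLOW(A) = {/, $}
Action: reduce (A -> A/B)


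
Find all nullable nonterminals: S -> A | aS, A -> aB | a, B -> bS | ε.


A nonterminal is nullable iff some alternative derives ε (directly, or every symbol in it is nullable)
Nullable: {B}


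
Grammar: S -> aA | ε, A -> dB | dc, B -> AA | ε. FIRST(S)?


Per alternative of S: FIRST(aA) = {a}; FIRST(ε) = {ε}
FIRST(S) = {a, ε}


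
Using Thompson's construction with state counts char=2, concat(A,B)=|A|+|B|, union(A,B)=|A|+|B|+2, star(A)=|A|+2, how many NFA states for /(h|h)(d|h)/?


Syntax tree has 4 char leaf(s), 2 union(s), 0 star(s)
chars contribute 4×2 = 8; each union adds +2; each star adds +2
Total: 8 + 4 + 0 = 12 states


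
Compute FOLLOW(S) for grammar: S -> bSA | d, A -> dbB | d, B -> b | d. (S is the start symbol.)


$ ∈ FOLLOW(S). For each A -> αBβ: add FIRST(β)\{ε} to FOLLOW(B); if β nullable, add FOLLOW(A).
FOLLOW(S) = {$, d}


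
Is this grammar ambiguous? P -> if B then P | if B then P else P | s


dangling else: 'if B then if B then s else s' parses two ways
Ambiguous


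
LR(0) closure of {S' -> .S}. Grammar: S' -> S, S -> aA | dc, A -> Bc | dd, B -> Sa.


Start: S' -> .S
For each item with dot before a nonterminal B, add B -> .γ for every B-production
Closure: [S' -> .S, S -> .aA, S -> .dc]


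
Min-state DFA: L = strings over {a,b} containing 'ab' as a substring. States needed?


KMP-style automaton: 2 progress states + 1 absorbing accept = 3
Minimal DFA: 3 states


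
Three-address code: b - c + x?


Break into single-operator statements:
t1 = b - c
t2 = t1 + x


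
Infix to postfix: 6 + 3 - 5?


Left to right (same or higher precedence on left)
Postfix: 6 3 + 5 -


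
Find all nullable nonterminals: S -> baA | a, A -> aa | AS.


A nonterminal is nullable iff some alternative derives ε (directly, or every symbol in it is nullable)
Nullable: {}


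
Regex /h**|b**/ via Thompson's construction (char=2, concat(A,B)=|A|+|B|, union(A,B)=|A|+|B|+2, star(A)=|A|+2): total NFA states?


Syntax tree has 2 char leaf(s), 1 union(s), 4 star(s)
chars contribute 2×2 = 4; each union adds +2; each star adds +2
Total: 4 + 2 + 8 = 14 states


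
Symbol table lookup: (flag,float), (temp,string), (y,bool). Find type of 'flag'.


Lookup 'flag' → type float


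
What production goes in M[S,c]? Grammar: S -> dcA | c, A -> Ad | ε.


For [S, c]: 'c' ∈ FIRST(c)
Entry: S -> c


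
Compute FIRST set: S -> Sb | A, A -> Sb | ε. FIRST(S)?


Per alternative of S: FIRST(Sb) = {b}; FIRST(A) = {b, ε}
FIRST(S) = {b, ε}


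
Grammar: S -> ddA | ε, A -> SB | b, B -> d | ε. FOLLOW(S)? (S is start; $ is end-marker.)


$ ∈ FOLLOW(S). For each A -> αBβ: add FIRST(β)\{ε} to FOLLOW(B); if β nullable, add FOLLOW(A).
FOLLOW(S) = {$, d}


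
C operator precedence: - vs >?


'-' is additive (level 9); '>' is relational (level 7)
Higher level binds tighter
'-' has higher precedence than '>'


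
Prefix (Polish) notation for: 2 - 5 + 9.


left-to-right (same/higher precedence on left): tree is (+ (- 2 5) 9)
Prefix: + - 2 5 9


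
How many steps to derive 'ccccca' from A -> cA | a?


Derivation: A => cA => ccA => cccA => ccccA => cccccA => ccccca
Steps: 6


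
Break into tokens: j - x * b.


Scan left to right, longest-match per lexeme
Tokens: ID(j), OP(-), ID(x), OP(*), ID(b)


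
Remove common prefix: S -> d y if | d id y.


Common prefix: 'd'
Factored: S -> d S', S' -> y if | id y


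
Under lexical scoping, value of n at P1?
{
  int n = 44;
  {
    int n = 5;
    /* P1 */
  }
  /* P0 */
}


n declared in the same block as P1
n = 5


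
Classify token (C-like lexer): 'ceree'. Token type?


Pattern: letter/underscore followed by alphanumerics, not a keyword
Type: IDENTIFIER


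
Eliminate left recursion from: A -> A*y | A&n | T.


Left-recursive alternatives: A*y, A&n; non-recursive: T
Introduce A': A -> TA', A' -> *yA' | &nA' | ε


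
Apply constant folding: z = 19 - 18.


19 - 18 = 1 at compile time
Optimized: z = 1


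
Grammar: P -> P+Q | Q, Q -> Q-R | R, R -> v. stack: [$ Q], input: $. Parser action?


lookahead ∉ {-} so Q won't extend; reduce P -> Q
Action: reduce (P -> Q)


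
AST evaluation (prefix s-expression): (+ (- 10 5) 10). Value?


Evaluate inner: (- 10 5) = 5
Evaluate root: (+ 5 10) = 15
Result: 15


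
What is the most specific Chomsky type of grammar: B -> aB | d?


Right-linear: every RHS is a terminal or a terminal followed by one nonterminal
Classification: Type 3 (Regular)


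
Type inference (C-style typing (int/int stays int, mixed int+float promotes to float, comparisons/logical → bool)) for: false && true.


Operand types: bool && bool
Rule: logical operators take bool operands and yield bool
Result type: bool


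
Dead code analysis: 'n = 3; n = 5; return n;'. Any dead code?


first assignment to n is overwritten before any read
Dead: 'n = 3'


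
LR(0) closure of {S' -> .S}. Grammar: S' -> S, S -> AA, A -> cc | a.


Start: S' -> .S
For each item with dot before a nonterminal B, add B -> .γ for every B-production
Closure: [S' -> .S, S -> .AA, A -> .cc, A -> .a]


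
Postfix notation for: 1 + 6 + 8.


Left to right (same or higher precedence on left)
Postfix: 1 6 + 8 +


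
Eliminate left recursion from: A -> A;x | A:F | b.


Left-recursive alternatives: A;x, A:F; non-recursive: b
Introduce A': A -> bA', A' -> ;xA' | :FA' | ε


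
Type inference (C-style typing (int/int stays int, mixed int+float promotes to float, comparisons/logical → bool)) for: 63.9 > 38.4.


Operand types: float > float
Rule: comparison yields bool
Result type: bool


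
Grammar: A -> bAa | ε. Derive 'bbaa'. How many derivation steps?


Derivation: A => bAa => bbAaa => bbaa
Steps: 3


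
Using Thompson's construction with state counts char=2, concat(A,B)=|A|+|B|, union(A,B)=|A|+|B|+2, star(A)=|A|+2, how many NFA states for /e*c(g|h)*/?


Syntax tree has 4 char leaf(s), 1 union(s), 2 star(s)
chars contribute 4×2 = 8; each union adds +2; each star adds +2
Total: 8 + 2 + 4 = 14 states


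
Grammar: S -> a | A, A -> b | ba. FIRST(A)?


Per alternative of A: FIRST(b) = {b}; FIRST(ba) = {b}
FIRST(A) = {b}


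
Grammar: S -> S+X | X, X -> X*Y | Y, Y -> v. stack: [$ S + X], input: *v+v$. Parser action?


'*' can extend X; shift to build X -> X*Y
Action: shift


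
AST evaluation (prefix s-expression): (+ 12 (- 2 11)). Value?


Evaluate inner: (- 2 11) = -9
Evaluate root: (+ 12 -9) = 3
Result: 3


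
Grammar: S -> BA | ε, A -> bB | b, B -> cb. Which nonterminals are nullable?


A nonterminal is nullable iff some alternative derives ε (directly, or every symbol in it is nullable)
Nullable: {S}


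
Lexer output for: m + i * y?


Scan left to right, longest-match per lexeme
Tokens: ID(m), OP(+), ID(i), OP(*), ID(y)


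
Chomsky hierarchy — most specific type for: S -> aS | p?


Right-linear: every RHS is a terminal or a terminal followed by one nonterminal
Classification: Type 3 (Regular)


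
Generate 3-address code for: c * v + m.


Break into single-operator statements:
t1 = c * v
t2 = t1 + m


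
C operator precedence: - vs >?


'-' is additive (level 9); '>' is relational (level 7)
Higher level binds tighter
'-' has higher precedence than '>'


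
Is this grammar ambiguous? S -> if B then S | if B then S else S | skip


dangling else: 'if B then if B then skip else skip' parses two ways
Ambiguous


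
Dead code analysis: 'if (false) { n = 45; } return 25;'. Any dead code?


condition is constant false, so the whole block is unreachable
Dead: 'if (false) { n = 45; }'


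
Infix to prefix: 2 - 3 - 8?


left-to-right (same/higher precedence on left): tree is (- (- 2 3) 8)
Prefix: - - 2 3 8


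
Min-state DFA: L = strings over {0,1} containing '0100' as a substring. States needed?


KMP-style automaton: 4 progress states + 1 absorbing accept = 5
Minimal DFA: 5 states


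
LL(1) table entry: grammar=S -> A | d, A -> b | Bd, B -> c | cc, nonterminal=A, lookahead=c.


For [A, c]: 'c' ∈ FIRST(Bd)
Entry: A -> Bd


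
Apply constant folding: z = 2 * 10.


2 * 10 = 20 at compile time
Optimized: z = 20


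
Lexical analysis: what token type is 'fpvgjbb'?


Pattern: letter/underscore followed by alphanumerics, not a keyword
Type: IDENTIFIER


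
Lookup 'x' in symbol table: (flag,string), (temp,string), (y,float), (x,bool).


Lookup 'x' → type bool


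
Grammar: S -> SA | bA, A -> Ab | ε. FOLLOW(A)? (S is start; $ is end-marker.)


$ ∈ FOLLOW(S). For each A -> αBβ: add FIRST(β)\{ε} to FOLLOW(B); if β nullable, add FOLLOW(A).
FOLLOW(A) = {$, b}


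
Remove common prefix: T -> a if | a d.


Common prefix: 'a'
Factored: T -> a T', T' -> if | d


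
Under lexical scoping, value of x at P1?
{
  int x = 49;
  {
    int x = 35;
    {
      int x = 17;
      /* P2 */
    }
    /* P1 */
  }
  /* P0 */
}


x declared in the same block as P1
x = 35


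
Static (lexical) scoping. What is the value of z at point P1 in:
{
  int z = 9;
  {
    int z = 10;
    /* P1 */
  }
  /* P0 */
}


z declared in the same block as P1
z = 10


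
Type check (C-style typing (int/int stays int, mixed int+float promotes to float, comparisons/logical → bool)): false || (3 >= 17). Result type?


Operand types: bool || bool
Rule: logical operators take bool operands and yield bool
Result type: bool


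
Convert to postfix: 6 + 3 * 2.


* has higher precedence, evaluate 3*2 first
Postfix: 6 3 2 * +


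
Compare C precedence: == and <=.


'<=' is relational (level 7); '==' is equality (level 6)
Higher level binds tighter
'<=' has higher precedence than '=='


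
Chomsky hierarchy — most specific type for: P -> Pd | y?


Left-linear: every RHS is a terminal or one nonterminal followed by a terminal
Classification: Type 3 (Regular)


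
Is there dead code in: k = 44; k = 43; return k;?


first assignment to k is overwritten before any read
Dead: 'k = 44'


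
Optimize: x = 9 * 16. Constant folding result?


9 * 16 = 144 at compile time
Optimized: x = 144


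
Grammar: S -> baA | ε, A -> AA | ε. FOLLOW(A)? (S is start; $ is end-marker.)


$ ∈ FOLLOW(S). For each A -> αBβ: add FIRST(β)\{ε} to FOLLOW(B); if β nullable, add FOLLOW(A).
FOLLOW(A) = {$}


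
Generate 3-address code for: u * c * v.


Break into single-operator statements:
t1 = u * c
t2 = t1 * v


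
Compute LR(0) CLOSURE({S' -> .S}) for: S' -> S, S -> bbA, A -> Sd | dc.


Start: S' -> .S
For each item with dot before a nonterminal B, add B -> .γ for every B-production
Closure: [S' -> .S, S -> .bbA]


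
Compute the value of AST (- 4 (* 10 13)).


Evaluate inner: (* 10 13) = 130
Evaluate root: (- 4 130) = -126
Result: -126


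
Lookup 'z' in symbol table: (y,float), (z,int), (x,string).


Lookup 'z' → type int


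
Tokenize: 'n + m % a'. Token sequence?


Scan left to right, longest-match per lexeme
Tokens: ID(n), OP(+), ID(m), OP(%), ID(a)


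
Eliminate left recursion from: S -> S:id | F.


Left-recursive alternatives: S:id; non-recursive: F
Introduce S': S -> FS', S' -> :idS' | ε


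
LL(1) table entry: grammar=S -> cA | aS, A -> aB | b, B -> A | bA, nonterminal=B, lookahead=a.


For [B, a]: 'a' ∈ FIRST(A)
Entry: B -> A


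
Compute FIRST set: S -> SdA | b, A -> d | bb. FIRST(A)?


Per alternative of A: FIRST(d) = {d}; FIRST(bb) = {b}
FIRST(A) = {b, d}


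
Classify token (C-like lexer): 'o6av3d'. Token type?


Pattern: letter/underscore followed by alphanumerics, not a keyword
Type: IDENTIFIER


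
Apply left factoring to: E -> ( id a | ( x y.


Common prefix: '('
Factored: E -> ( E', E' -> id a | x y


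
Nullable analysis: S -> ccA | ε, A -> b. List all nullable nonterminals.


A nonterminal is nullable iff some alternative derives ε (directly, or every symbol in it is nullable)
Nullable: {S}


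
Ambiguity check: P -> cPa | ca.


balanced c^n…a^n: each string has a unique parse
Unambiguous


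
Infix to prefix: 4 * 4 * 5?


left-to-right (same/higher precedence on left): tree is (* (* 4 4) 5)
Prefix: * * 4 4 5


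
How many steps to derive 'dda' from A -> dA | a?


Derivation: A => dA => ddA => dda
Steps: 3


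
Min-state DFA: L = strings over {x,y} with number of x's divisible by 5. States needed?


Track (count of x) mod 5: states 0..4, accept at 0
Minimal DFA: 5 states


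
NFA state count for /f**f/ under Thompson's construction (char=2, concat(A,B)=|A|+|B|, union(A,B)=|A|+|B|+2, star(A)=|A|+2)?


Syntax tree has 2 char leaf(s), 0 union(s), 2 star(s)
chars contribute 2×2 = 4; each union adds +2; each star adds +2
Total: 4 + 0 + 4 = 8 states


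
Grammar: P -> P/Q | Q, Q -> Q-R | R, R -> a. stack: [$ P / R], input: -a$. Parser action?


'R' (not preceded by Q-) is the handle for Q -> R
Action: reduce (Q -> R)


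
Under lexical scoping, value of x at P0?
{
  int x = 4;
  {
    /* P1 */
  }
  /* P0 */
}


x declared in the same block as P0
x = 4


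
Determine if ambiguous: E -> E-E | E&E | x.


'x-x&x' has two parse trees (no precedence encoded between - and &)
Ambiguous


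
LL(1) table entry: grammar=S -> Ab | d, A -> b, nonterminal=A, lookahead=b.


For [A, b]: 'b' ∈ FIRST(b)
Entry: A -> b


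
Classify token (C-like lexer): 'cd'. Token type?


Pattern: letter/underscore followed by alphanumerics, not a keyword
Type: IDENTIFIER


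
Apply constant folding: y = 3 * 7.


3 * 7 = 21 at compile time
Optimized: y = 21


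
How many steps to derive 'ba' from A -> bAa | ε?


Derivation: A => bAa => ba
Steps: 2


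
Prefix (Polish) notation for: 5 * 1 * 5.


left-to-right (same/higher precedence on left): tree is (* (* 5 1) 5)
Prefix: * * 5 1 5


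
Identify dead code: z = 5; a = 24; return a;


z is assigned but never read
Dead: 'z = 5'


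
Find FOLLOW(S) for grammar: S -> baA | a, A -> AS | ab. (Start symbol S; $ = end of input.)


$ ∈ FOLLOW(S). For each A -> αBβ: add FIRST(β)\{ε} to FOLLOW(B); if β nullable, add FOLLOW(A).
FOLLOW(S) = {$, a, b}


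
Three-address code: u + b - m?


Break into single-operator statements:
t1 = u + b
t2 = t1 - m


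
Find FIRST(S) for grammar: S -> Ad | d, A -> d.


Per alternative of S: FIRST(Ad) = {d}; FIRST(d) = {d}
FIRST(S) = {d}


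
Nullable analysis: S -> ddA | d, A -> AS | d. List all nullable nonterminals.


A nonterminal is nullable iff some alternative derives ε (directly, or every symbol in it is nullable)
Nullable: {}


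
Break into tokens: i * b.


Scan left to right, longest-match per lexeme
Tokens: ID(i), OP(*), ID(b)


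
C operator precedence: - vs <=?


'-' is additive (level 9); '<=' is relational (level 7)
Higher level binds tighter
'-' has higher precedence than '<='


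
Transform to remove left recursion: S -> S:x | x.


Left-recursive alternatives: S:x; non-recursive: x
Introduce S': S -> xS', S' -> :xS' | ε


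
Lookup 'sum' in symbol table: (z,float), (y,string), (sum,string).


Lookup 'sum' → type string


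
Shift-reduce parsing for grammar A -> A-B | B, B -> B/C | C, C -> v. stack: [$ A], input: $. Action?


start symbol A on stack, input exhausted
Action: accept


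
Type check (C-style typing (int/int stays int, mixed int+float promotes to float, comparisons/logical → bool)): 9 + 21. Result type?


Operand types: int + int
Rule: mixed int/float promotes to float; int/int stays int
Result type: int


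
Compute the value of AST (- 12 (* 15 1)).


Evaluate inner: (* 15 1) = 15
Evaluate root: (- 12 15) = -3
Result: -3


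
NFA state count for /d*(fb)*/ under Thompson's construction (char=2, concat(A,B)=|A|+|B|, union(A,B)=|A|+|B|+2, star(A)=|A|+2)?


Syntax tree has 3 char leaf(s), 0 union(s), 2 star(s)
chars contribute 3×2 = 6; each union adds +2; each star adds +2
Total: 6 + 0 + 4 = 10 states


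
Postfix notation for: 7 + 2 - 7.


Left to right (same or higher precedence on left)
Postfix: 7 2 + 7 -


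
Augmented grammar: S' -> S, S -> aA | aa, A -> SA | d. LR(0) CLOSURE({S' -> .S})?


Start: S' -> .S
For each item with dot before a nonterminal B, add B -> .γ for every B-production
Closure: [S' -> .S, S -> .aA, S -> .aa]


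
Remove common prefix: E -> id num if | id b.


Common prefix: 'id'
Factored: E -> id E', E' -> num if | b


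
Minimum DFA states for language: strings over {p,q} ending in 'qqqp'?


Track the longest suffix of input matching a prefix of 'qqqp': 5 classes (prefixes of length 0..4)
Minimal DFA: 5 states


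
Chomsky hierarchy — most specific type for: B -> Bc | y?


Left-linear: every RHS is a terminal or one nonterminal followed by a terminal
Classification: Type 3 (Regular)


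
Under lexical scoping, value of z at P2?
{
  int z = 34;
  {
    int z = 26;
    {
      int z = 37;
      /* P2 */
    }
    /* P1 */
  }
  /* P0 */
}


z declared in the same block as P2
z = 37


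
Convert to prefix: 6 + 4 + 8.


left-to-right (same/higher precedence on left): tree is (+ (+ 6 4) 8)
Prefix: + + 6 4 8


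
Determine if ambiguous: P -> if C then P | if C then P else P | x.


dangling else: 'if C then if C then x else x' parses two ways
Ambiguous


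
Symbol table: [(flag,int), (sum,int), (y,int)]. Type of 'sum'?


Lookup 'sum' → type int


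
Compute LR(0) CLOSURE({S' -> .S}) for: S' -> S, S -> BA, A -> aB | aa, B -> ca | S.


Start: S' -> .S
For each item with dot before a nonterminal B, add B -> .γ for every B-production
Closure: [S' -> .S, S -> .BA, B -> .ca, B -> .S]


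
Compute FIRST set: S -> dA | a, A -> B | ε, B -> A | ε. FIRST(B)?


Per alternative of B: FIRST(A) = {ε}; FIRST(ε) = {ε}
FIRST(B) = {ε}


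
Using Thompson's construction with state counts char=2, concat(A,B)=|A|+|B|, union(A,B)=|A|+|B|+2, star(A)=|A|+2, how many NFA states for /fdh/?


Syntax tree has 3 char leaf(s), 0 union(s), 0 star(s)
chars contribute 3×2 = 6; each union adds +2; each star adds +2
Total: 6 + 0 + 0 = 6 states


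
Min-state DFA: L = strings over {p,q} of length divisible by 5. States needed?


Track length mod 5: states 0..4, accept at 0
Minimal DFA: 5 states


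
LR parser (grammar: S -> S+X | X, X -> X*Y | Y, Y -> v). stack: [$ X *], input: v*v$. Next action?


no handle; shift 'v'
Action: shift


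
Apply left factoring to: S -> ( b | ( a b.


Common prefix: '('
Factored: S -> ( S', S' -> b | a b


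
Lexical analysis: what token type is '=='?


Pattern: operator symbol
Type: OPERATOR


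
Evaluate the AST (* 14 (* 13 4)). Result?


Evaluate inner: (* 13 4) = 52
Evaluate root: (* 14 52) = 728
Result: 728


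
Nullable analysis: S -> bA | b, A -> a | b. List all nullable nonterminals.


A nonterminal is nullable iff some alternative derives ε (directly, or every symbol in it is nullable)
Nullable: {}


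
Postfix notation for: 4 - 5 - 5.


Left to right (same or higher precedence on left)
Postfix: 4 5 - 5 -


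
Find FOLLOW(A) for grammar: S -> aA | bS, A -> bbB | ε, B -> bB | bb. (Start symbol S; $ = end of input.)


$ ∈ FOLLOW(S). For each A -> αBβ: add FIRST(β)\{ε} to FOLLOW(B); if β nullable, add FOLLOW(A).
FOLLOW(A) = {$}


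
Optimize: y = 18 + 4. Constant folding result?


18 + 4 = 22 at compile time
Optimized: y = 22


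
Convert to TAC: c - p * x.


Break into single-operator statements:
t1 = p * x
t2 = c - t1


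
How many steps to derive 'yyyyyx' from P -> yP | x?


Derivation: P => yP => yyP => yyyP => yyyyP => yyyyyP => yyyyyx
Steps: 6


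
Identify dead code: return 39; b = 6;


statement follows a return and is unreachable
Dead: 'b = 6'


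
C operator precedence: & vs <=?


'<=' is relational (level 7); '&' is bitwise AND (level 5)
Higher level binds tighter
'<=' has higher precedence than '&'


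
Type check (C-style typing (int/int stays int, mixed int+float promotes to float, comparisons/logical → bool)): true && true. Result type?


Operand types: bool && bool
Rule: logical operators take bool operands and yield bool
Result type: bool


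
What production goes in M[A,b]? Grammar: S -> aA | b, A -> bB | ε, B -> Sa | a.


For [A, b]: 'b' ∈ FIRST(bB)
Entry: A -> bB


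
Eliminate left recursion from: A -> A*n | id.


Left-recursive alternatives: A*n; non-recursive: id
Introduce A': A -> idA', A' -> *nA' | ε


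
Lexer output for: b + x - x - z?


Scan left to right, longest-match per lexeme
Tokens: ID(b), OP(+), ID(x), OP(-), ID(x), OP(-), ID(z)


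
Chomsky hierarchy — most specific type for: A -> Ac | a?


Left-linear: every RHS is a terminal or one nonterminal followed by a terminal
Classification: Type 3 (Regular)


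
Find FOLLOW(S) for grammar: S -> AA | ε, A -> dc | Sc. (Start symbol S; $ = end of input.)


$ ∈ FOLLOW(S). For each A -> αBβ: add FIRST(β)\{ε} to FOLLOW(B); if β nullable, add FOLLOW(A).
FOLLOW(S) = {$, c}


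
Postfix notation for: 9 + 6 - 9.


Left to right (same or higher precedence on left)
Postfix: 9 6 + 9 -


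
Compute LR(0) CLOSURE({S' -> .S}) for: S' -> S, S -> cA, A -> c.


Start: S' -> .S
For each item with dot before a nonterminal B, add B -> .γ for every B-production
Closure: [S' -> .S, S -> .cA]


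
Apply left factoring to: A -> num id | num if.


Common prefix: 'num'
Factored: A -> num A', A' -> id | if


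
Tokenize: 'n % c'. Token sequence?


Scan left to right, longest-match per lexeme
Tokens: ID(n), OP(%), ID(c)


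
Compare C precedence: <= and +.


'+' is additive (level 9); '<=' is relational (level 7)
Higher level binds tighter
'+' has higher precedence than '<='


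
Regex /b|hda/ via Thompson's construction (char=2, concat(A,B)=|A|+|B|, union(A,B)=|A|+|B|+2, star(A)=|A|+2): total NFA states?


Syntax tree has 4 char leaf(s), 1 union(s), 0 star(s)
chars contribute 4×2 = 8; each union adds +2; each star adds +2
Total: 8 + 2 + 0 = 10 states


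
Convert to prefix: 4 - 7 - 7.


left-to-right (same/higher precedence on left): tree is (- (- 4 7) 7)
Prefix: - - 4 7 7


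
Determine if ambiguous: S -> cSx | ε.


balanced c^n…x^n: each string has a unique parse
Unambiguous


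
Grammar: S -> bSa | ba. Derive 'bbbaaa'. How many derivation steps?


Derivation: S => bSa => bbSaa => bbbaaa
Steps: 3


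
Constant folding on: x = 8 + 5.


8 + 5 = 13 at compile time
Optimized: x = 13


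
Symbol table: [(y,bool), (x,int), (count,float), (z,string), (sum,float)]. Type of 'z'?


Lookup 'z' → type string


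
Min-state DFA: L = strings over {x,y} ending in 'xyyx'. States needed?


Track the longest suffix of input matching a prefix of 'xyyx': 5 classes (prefixes of length 0..4)
Minimal DFA: 5 states


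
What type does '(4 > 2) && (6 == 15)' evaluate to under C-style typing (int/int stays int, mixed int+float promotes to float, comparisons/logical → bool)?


Operand types: bool && bool
Rule: logical operators take bool operands and yield bool
Result type: bool


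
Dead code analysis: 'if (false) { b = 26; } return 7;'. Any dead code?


condition is constant false, so the whole block is unreachable
Dead: 'if (false) { b = 26; }'


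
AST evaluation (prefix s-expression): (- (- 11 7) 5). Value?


Evaluate inner: (- 11 7) = 4
Evaluate root: (- 4 5) = -1
Result: -1


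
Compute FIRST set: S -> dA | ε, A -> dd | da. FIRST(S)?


Per alternative of S: FIRST(dA) = {d}; FIRST(ε) = {ε}
FIRST(S) = {d, ε}


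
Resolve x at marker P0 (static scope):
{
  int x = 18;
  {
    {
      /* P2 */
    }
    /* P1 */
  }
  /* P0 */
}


x declared in the same block as P0
x = 18


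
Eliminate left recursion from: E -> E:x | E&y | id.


Left-recursive alternatives: E:x, E&y; non-recursive: id
Introduce E': E -> idE', E' -> :xE' | &yE' | ε


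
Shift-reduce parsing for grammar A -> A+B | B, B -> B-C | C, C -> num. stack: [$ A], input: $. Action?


start symbol A on stack, input exhausted
Action: accept


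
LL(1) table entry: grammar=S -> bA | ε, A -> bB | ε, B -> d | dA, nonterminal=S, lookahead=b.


For [S, b]: 'b' ∈ FIRST(bA)
Entry: S -> bA


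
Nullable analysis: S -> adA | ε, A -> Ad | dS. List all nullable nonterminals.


A nonterminal is nullable iff some alternative derives ε (directly, or every symbol in it is nullable)
Nullable: {S}


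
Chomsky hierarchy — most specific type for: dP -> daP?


LHS has context (more than one symbol) and |LHS| ≤ |RHS|
Classification: Type 1 (Context-Sensitive)


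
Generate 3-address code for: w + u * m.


Break into single-operator statements:
t1 = u * m
t2 = w + t1


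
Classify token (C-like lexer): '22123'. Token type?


Pattern: digits only
Type: INTEGER_LITERAL


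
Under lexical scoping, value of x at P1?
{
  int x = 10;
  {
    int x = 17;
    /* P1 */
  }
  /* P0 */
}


x declared in the same block as P1
x = 17


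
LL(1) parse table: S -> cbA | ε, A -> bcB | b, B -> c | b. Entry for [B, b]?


For [B, b]: 'b' ∈ FIRST(b)
Entry: B -> b


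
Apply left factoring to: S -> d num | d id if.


Common prefix: 'd'
Factored: S -> d S', S' -> num | id if


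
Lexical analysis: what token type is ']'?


Pattern: delimiter/punctuation
Type: PUNCTUATION


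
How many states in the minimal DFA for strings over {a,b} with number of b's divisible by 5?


Track (count of b) mod 5: states 0..4, accept at 0
Minimal DFA: 5 states


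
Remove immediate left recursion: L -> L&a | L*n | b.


Left-recursive alternatives: L&a, L*n; non-recursive: b
Introduce L': L -> bL', L' -> &aL' | *nL' | ε


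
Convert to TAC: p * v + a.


Break into single-operator statements:
t1 = p * v
t2 = t1 + a


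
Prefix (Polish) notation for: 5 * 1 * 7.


left-to-right (same/higher precedence on left): tree is (* (* 5 1) 7)
Prefix: * * 5 1 7


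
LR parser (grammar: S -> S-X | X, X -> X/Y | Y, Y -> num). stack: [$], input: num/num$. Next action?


no handle on stack; shift 'num'
Action: shift


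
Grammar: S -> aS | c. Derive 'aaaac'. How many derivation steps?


Derivation: S => aS => aaS => aaaS => aaaaS => aaaac
Steps: 5


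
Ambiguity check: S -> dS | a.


right-linear, alternatives start with distinct terminals 'd' vs 'a': unique leftmost derivation
Unambiguous


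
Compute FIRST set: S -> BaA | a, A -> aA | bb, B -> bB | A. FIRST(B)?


Per alternative of B: FIRST(bB) = {b}; FIRST(A) = {a, b}
FIRST(B) = {a, b}


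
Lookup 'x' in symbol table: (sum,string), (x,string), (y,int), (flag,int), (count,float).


Lookup 'x' → type string


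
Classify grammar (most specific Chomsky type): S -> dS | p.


Right-linear: every RHS is a terminal or a terminal followed by one nonterminal
Classification: Type 3 (Regular)


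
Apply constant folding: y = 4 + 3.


4 + 3 = 7 at compile time
Optimized: y = 7


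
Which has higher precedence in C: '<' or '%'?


'%' is multiplicative (level 10); '<' is relational (level 7)
Higher level binds tighter
'%' has higher precedence than '<'


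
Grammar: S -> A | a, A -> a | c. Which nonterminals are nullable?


A nonterminal is nullable iff some alternative derives ε (directly, or every symbol in it is nullable)
Nullable: {}


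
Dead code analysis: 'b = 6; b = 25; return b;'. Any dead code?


first assignment to b is overwritten before any read
Dead: 'b = 6'


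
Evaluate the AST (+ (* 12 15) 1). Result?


Evaluate inner: (* 12 15) = 180
Evaluate root: (+ 180 1) = 181
Result: 181


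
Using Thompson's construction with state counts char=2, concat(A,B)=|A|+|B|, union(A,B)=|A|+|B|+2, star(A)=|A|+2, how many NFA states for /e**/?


Syntax tree has 1 char leaf(s), 0 union(s), 2 star(s)
chars contribute 1×2 = 2; each union adds +2; each star adds +2
Total: 2 + 0 + 4 = 6 states


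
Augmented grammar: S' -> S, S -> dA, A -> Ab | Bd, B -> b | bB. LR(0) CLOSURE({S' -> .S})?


Start: S' -> .S
For each item with dot before a nonterminal B, add B -> .γ for every B-production
Closure: [S' -> .S, S -> .dA]


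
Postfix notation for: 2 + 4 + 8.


Left to right (same or higher precedence on left)
Postfix: 2 4 + 8 +


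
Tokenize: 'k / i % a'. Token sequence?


Scan left to right, longest-match per lexeme
Tokens: ID(k), OP(/), ID(i), OP(%), ID(a)


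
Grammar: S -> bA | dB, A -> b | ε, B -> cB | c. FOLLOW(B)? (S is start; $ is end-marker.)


$ ∈ FOLLOW(S). For each A -> αBβ: add FIRST(β)\{ε} to FOLLOW(B); if β nullable, add FOLLOW(A).
FOLLOW(B) = {$}


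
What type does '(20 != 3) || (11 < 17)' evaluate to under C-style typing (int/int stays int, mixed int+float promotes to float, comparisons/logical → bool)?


Operand types: bool || bool
Rule: logical operators take bool operands and yield bool
Result type: bool


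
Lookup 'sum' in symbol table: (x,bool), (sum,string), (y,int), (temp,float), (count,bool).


Lookup 'sum' → type string


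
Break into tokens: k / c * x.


Scan left to right, longest-match per lexeme
Tokens: ID(k), OP(/), ID(c), OP(*), ID(x)


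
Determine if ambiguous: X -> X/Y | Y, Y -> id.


precedence layered via separate nonterminal Y: deterministic
Unambiguous


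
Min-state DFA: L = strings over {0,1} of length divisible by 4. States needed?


Track length mod 4: states 0..3, accept at 0
Minimal DFA: 4 states


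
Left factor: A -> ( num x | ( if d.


Common prefix: '('
Factored: A -> ( A', A' -> num x | if d


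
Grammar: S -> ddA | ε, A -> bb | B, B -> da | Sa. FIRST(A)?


Per alternative of A: FIRST(bb) = {b}; FIRST(B) = {a, d}
FIRST(A) = {a, b, d}


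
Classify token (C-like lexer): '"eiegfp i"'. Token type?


Pattern: double-quoted sequence
Type: STRING_LITERAL


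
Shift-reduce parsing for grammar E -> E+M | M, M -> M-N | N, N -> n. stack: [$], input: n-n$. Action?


no handle on stack; shift 'n'
Action: shift


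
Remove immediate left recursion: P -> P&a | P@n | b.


Left-recursive alternatives: P&a, P@n; non-recursive: b
Introduce P': P -> bP', P' -> &aP' | @nP' | ε


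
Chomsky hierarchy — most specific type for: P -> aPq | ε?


Single nonterminal LHS, but a^n q^n is not regular
Classification: Type 2 (Context-Free)


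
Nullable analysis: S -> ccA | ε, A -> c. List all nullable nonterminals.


A nonterminal is nullable iff some alternative derives ε (directly, or every symbol in it is nullable)
Nullable: {S}


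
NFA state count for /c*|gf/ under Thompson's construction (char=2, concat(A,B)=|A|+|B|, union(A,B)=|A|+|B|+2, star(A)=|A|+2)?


Syntax tree has 3 char leaf(s), 1 union(s), 1 star(s)
chars contribute 3×2 = 6; each union adds +2; each star adds +2
Total: 6 + 2 + 2 = 10 states


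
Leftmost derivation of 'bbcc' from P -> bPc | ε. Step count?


Derivation: P => bPc => bbPcc => bbcc
Steps: 3


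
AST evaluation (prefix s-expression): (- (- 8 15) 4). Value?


Evaluate inner: (- 8 15) = -7
Evaluate root: (- -7 4) = -11
Result: -11


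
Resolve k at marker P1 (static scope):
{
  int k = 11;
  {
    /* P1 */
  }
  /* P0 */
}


P1's block does not declare k; resolves to the enclosing declaration at depth 0
k = 11


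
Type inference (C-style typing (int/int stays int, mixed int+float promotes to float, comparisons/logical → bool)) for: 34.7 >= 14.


Operand types: float >= int
Rule: comparison yields bool
Result type: bool


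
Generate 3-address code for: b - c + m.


Break into single-operator statements:
t1 = b - c
t2 = t1 + m


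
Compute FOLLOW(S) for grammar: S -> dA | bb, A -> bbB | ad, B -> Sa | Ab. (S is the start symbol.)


$ ∈ FOLLOW(S). For each A -> αBβ: add FIRST(β)\{ε} to FOLLOW(B); if β nullable, add FOLLOW(A).
FOLLOW(S) = {$, a}


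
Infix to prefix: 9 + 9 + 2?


left-to-right (same/higher precedence on left): tree is (+ (+ 9 9) 2)
Prefix: + + 9 9 2


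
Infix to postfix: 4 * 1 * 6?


Left to right (same or higher precedence on left)
Postfix: 4 1 * 6 *


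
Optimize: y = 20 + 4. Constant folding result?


20 + 4 = 24 at compile time
Optimized: y = 24


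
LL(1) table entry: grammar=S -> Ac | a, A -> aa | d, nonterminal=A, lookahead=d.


For [A, d]: 'd' ∈ FIRST(d)
Entry: A -> d


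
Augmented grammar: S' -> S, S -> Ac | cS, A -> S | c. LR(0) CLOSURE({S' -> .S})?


Start: S' -> .S
For each item with dot before a nonterminal B, add B -> .γ for every B-production
Closure: [S' -> .S, S -> .Ac, S -> .cS, A -> .S, A -> .c]


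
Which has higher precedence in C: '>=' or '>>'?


'>>' is shift (level 8); '>=' is relational (level 7)
Higher level binds tighter
'>>' has higher precedence than '>='


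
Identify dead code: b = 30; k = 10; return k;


b is assigned but never read
Dead: 'b = 30'


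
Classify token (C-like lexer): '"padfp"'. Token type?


Pattern: double-quoted sequence
Type: STRING_LITERAL


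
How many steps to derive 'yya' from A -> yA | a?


Derivation: A => yA => yyA => yya
Steps: 3


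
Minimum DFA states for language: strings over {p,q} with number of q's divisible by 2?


Track (count of q) mod 2: states 0..1, accept at 0
Minimal DFA: 2 states


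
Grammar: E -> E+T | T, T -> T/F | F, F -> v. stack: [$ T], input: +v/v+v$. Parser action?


lookahead ∉ {/} so T won't extend; reduce E -> T
Action: reduce (E -> T)


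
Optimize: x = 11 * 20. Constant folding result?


11 * 20 = 220 at compile time
Optimized: x = 220


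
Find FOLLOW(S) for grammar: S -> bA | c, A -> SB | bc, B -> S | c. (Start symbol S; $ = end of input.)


$ ∈ FOLLOW(S). For each A -> αBβ: add FIRST(β)\{ε} to FOLLOW(B); if β nullable, add FOLLOW(A).
FOLLOW(S) = {$, b, c}


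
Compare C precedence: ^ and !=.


'!=' is equality (level 6); '^' is bitwise XOR (level 4)
Higher level binds tighter
'!=' has higher precedence than '^'


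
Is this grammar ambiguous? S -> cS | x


right-linear, alternatives start with distinct terminals 'c' vs 'x': unique leftmost derivation
Unambiguous


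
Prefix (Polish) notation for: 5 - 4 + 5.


left-to-right (same/higher precedence on left): tree is (+ (- 5 4) 5)
Prefix: + - 5 4 5


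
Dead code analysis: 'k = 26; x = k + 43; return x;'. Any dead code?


k is read by x's definition; x is returned
No dead code


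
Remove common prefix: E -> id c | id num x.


Common prefix: 'id'
Factored: E -> id E', E' -> c | num x


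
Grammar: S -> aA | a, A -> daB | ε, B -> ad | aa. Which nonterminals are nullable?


A nonterminal is nullable iff some alternative derives ε (directly, or every symbol in it is nullable)
Nullable: {A}


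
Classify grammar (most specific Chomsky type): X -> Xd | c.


Left-linear: every RHS is a terminal or one nonterminal followed by a terminal
Classification: Type 3 (Regular)


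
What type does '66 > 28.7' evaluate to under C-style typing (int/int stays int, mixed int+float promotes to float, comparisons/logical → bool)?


Operand types: int > float
Rule: comparison yields bool
Result type: bool


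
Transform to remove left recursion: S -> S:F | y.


Left-recursive alternatives: S:F; non-recursive: y
Introduce S': S -> yS', S' -> :FS' | ε
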